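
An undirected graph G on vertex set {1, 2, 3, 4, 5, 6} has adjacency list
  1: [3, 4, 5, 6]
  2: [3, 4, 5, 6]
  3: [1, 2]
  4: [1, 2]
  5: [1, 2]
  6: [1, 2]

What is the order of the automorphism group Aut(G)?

The vertices split by degree into {1, 2} (degree 4) and {3, 4, 5, 6} (degree 2); every edge runs between the two parts, so G is the complete bipartite graph K_{2,4}. Automorphisms preserve the bipartition setwise (since the parts differ in size) and act as S_4 × S_2 within it; |Aut| = 48.

48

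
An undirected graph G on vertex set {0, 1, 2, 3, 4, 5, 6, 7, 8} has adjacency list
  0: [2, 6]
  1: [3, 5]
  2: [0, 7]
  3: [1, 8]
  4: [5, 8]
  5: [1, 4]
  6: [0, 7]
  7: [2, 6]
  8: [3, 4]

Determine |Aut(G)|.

80

G has two connected components, {1, 3, 4, 5, 8} and {0, 2, 6, 7}; each is 2-regular, so G = C_5 ⊔ C_4. The components are non-isomorphic (different sizes), so Aut(G) = Aut(C_5) × Aut(C_4) = D_5 × D_4 of order 10·8 = 80.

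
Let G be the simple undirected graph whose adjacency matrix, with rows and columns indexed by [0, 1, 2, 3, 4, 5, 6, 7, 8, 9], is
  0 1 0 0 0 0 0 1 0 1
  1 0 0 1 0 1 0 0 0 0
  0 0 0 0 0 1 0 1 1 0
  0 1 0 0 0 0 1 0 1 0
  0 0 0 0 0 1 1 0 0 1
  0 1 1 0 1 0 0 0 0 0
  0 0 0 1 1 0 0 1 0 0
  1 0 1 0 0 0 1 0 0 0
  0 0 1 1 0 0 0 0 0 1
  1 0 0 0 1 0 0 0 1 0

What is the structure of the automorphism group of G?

S_5

G is 3-regular on 10 vertices with no triangles and no 4-cycles (girth 5): this is the Petersen graph. Viewing the Petersen graph as the Kneser graph K(5,2) — vertices are 2-subsets of {1,…,5}, edges join disjoint pairs — its automorphisms are exactly the permutations of the 5-element set, so Aut ≅ S_5 of order 120.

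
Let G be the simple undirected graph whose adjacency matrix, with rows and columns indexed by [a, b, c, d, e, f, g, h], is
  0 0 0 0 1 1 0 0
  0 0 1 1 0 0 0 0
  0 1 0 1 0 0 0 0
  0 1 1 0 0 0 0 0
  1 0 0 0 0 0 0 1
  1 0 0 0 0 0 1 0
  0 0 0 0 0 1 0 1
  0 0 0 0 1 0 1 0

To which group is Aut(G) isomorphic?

G has two connected components, {a, e, f, g, h} and {b, c, d}; each is 2-regular, so G = C_5 ⊔ C_3. No automorphism exchanges components of different sizes, hence Aut(G) is the direct product D_5 × D_3, order 60.

D_5 × D_3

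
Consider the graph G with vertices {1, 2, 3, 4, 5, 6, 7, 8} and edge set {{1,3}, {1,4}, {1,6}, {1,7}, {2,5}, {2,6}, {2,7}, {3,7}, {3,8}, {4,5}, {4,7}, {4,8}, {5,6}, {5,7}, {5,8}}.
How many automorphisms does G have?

The degree sequence is [4, 3, 3, 4, 5, 3, 5, 3]. Checking the degree-preserving permutations of the vertex set shows that none except the identity preserves every edge, so Aut(G) is trivial.

1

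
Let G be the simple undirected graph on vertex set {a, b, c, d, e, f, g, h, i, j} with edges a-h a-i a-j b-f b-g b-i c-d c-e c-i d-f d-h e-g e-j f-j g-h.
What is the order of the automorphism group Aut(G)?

G is 3-regular on 10 vertices with no triangles and no 4-cycles (girth 5): this is the Petersen graph. Viewing the Petersen graph as the Kneser graph K(5,2) — vertices are 2-subsets of {1,…,5}, edges join disjoint pairs — its automorphisms are exactly the permutations of the 5-element set, so Aut ≅ S_5 of order 120.

120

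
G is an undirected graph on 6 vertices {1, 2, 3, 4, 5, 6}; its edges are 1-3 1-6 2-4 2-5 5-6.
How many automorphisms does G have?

2

The degree sequence is [2, 2, 1, 1, 2, 2]; the two degree-1 vertices 3 and 4 are the ends of a path, so G = P_6. A path has exactly one nontrivial symmetry — reversal — giving Aut(G) of order 2.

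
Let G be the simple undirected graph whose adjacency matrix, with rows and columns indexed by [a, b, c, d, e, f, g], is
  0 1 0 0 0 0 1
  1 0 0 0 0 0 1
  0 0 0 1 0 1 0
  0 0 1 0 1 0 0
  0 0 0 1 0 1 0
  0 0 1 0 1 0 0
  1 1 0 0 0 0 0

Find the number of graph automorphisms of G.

48

G has two connected components, {c, d, e, f} and {a, b, g}; each is 2-regular, so G = C_4 ⊔ C_3. No automorphism exchanges components of different sizes, hence Aut(G) is the direct product D_3 × D_4, order 48.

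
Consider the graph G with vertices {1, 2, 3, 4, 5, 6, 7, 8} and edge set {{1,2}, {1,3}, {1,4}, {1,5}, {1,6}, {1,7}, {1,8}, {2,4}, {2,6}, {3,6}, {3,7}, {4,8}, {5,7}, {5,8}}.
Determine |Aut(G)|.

14

Vertex 1 is the unique vertex of degree 7; the remaining 7 vertices each have degree 3 and induce a cycle, so G is the wheel on 8 vertices with hub 1. Every automorphism fixes the hub and acts on the rim 7-cycle, so Aut(G) ≅ Aut(C_7) = D_7 of order 14.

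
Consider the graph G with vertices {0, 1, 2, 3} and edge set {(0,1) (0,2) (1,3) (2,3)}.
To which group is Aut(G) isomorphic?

Every vertex has degree 2 and the graph is connected, so G is the 4-cycle C_4. C_4 has 4 rotations and 4 reflections, so Aut(C_4) ≅ D_4 of order 8.

the dihedral group of order 8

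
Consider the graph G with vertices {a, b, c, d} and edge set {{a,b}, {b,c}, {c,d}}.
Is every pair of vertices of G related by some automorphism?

No

Automorphisms preserve degree, but G has vertices of degree 1 and vertices of degree 2; no automorphism maps one to the other, so G is not vertex-transitive.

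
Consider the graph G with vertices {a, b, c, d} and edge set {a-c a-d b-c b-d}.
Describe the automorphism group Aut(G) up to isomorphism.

G is 2-regular and bipartite on 2^2 = 4 vertices with girth 4; it is the hypercube graph Q_2. The symmetry group of the 2-cube is the hyperoctahedral group B_2 = Z_2 ≀ S_2, of order 2^2·2! = 8.

Z_2^2 ⋊ S_2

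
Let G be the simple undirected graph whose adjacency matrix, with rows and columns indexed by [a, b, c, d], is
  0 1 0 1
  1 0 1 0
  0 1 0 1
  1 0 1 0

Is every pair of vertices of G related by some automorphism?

G is 2-regular and bipartite on 2^2 = 4 vertices with girth 4; it is the hypercube graph Q_2. The symmetry group of the 2-cube is the hyperoctahedral group B_2 = Z_2 ≀ S_2, of order 2^2·2! = 8. Under this action every vertex can be carried to every other, so G is vertex-transitive.

Yes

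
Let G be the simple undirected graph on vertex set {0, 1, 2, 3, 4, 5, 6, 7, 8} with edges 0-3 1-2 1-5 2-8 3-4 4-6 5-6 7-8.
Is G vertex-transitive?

No

Automorphisms preserve degree, but G has vertices of degree 1 and vertices of degree 2; no automorphism maps one to the other, so G is not vertex-transitive.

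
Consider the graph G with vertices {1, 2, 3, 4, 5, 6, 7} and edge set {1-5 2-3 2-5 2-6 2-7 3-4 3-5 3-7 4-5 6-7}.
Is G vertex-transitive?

Vertex 1 is the only vertex of degree 1, so every automorphism fixes it; G is not vertex-transitive.

No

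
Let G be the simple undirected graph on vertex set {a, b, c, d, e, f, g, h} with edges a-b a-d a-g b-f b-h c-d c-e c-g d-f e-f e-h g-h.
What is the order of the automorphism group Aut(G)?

G is 3-regular and bipartite on 2^3 = 8 vertices with girth 4; it is the hypercube graph Q_3. The symmetry group of the 3-cube is the hyperoctahedral group B_3 = Z_2 ≀ S_3, of order 2^3·3! = 48.

48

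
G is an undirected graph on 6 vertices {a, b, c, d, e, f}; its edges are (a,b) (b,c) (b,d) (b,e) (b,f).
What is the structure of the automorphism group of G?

the symmetric group on 5 letters

Vertex b has degree 5 and every other vertex has degree 1, so G is the star K_{1,5} with centre b. Any automorphism fixes the centre and permutes the 5 leaves freely, so Aut(G) ≅ S_5 of order 5! = 120.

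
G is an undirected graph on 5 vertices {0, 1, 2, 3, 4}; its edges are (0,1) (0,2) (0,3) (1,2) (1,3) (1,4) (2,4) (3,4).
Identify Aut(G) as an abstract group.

D_4

Vertex 1 is the unique vertex of degree 4; the remaining 4 vertices each have degree 3 and induce a cycle, so G is the wheel on 5 vertices with hub 1. With the hub fixed, the remaining symmetry is that of the rim cycle C_4, giving the dihedral group D_4.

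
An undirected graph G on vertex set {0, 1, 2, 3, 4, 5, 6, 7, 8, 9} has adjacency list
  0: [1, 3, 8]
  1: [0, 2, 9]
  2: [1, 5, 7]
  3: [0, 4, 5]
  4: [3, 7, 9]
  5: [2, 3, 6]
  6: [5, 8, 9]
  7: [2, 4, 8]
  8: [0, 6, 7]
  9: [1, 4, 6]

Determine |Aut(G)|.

G is 3-regular on 10 vertices with no triangles and no 4-cycles (girth 5): this is the Petersen graph. It is a classical fact that the Petersen graph has automorphism group S_5 (order 120), arising from its description as the Kneser graph K(5,2).

120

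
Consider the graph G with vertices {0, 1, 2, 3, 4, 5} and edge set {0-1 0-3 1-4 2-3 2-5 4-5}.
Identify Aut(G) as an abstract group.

the dihedral group of order 12

G is 2-regular and connected on 6 vertices, i.e. the cycle C_6. The automorphisms of the 6-cycle are exactly the symmetries of a regular 6-gon: the dihedral group D_6, |D_6| = 12.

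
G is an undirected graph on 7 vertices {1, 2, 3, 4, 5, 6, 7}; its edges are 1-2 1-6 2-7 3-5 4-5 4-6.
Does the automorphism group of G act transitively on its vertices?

Automorphisms preserve degree, but G has vertices of degree 1 and vertices of degree 2; no automorphism maps one to the other, so G is not vertex-transitive.

No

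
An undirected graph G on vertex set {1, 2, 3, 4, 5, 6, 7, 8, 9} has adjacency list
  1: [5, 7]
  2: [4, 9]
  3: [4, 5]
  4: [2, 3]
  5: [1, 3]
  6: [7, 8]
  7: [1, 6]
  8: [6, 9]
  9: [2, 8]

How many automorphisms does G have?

18

G is 2-regular and connected on 9 vertices, i.e. the cycle C_9. C_9 has 9 rotations and 9 reflections, so Aut(C_9) ≅ D_9 of order 18.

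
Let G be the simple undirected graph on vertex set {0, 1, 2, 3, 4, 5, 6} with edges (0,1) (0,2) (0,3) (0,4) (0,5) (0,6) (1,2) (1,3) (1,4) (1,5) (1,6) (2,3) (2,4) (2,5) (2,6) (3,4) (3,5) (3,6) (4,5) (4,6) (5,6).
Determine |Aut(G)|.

Every vertex has degree 6, so G is the complete graph K_7. Every bijection on the vertex set is an automorphism of K_7; hence Aut(K_7) ≅ S_7, order 5040.

5040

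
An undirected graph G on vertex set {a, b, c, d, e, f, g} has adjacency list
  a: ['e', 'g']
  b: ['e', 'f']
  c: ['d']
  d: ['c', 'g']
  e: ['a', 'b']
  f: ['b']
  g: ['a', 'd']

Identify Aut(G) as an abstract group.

Z_2

The degree sequence is [2, 2, 1, 2, 2, 1, 2]; the two degree-1 vertices c and f are the ends of a path, so G = P_7. The only nontrivial automorphism of a path is the end-to-end reflection, so Aut(G) ≅ Z_2.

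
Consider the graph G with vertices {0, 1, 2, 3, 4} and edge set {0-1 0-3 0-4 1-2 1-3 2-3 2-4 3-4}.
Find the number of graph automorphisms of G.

Vertex 3 is the unique vertex of degree 4; the remaining 4 vertices each have degree 3 and induce a cycle, so G is the wheel on 5 vertices with hub 3. With the hub fixed, the remaining symmetry is that of the rim cycle C_4, giving the dihedral group D_4.

8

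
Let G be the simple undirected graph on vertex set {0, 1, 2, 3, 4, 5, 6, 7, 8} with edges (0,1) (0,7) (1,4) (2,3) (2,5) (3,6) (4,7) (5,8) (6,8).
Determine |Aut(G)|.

G has two connected components, {2, 3, 5, 6, 8} and {0, 1, 4, 7}; each is 2-regular, so G = C_5 ⊔ C_4. No automorphism exchanges components of different sizes, hence Aut(G) is the direct product D_4 × D_5, order 80.

80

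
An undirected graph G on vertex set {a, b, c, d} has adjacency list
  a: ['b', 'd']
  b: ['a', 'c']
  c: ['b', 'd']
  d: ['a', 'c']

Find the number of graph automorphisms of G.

8

G is 2-regular and bipartite with parts {a, c} and {b, d} (each part is independent and every cross-pair is an edge), so G = K_{2,2}. Aut(K_{2,2}) is the wreath product S_2 ≀ Z_2: permute within each part, then optionally swap the parts; |Aut| = 2·(2!)² = 8.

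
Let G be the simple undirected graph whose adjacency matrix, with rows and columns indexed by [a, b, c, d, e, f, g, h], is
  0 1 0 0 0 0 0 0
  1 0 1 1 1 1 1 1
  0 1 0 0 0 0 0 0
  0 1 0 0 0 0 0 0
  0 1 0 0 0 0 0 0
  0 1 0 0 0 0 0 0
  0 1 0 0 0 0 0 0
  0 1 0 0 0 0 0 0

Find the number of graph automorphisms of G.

5040

Vertex b has degree 7 and every other vertex has degree 1, so G is the star K_{1,7} with centre b. The 7 leaves are pairwise interchangeable while the centre is fixed, giving Aut(G) = S_7.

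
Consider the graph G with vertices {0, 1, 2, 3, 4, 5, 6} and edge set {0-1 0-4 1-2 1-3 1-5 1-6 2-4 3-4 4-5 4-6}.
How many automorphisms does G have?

The vertices split by degree into {1, 4} (degree 5) and {0, 2, 3, 5, 6} (degree 2); every edge runs between the two parts, so G is the complete bipartite graph K_{2,5}. The parts have unequal sizes, so no automorphism swaps them; each part is permuted independently, giving S_5 × S_2 of order 5!·2! = 240.

240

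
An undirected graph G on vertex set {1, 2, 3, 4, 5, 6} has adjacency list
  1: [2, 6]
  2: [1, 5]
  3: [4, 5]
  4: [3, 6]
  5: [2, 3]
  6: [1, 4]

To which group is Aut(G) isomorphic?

Every vertex has degree 2 and the graph is connected, so G is the 6-cycle C_6. The automorphisms of the 6-cycle are exactly the symmetries of a regular 6-gon: the dihedral group D_6, |D_6| = 12.

D_6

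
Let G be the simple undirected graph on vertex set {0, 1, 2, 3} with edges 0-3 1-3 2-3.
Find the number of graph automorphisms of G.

Vertex 3 has degree 3 and every other vertex has degree 1, so G is the star K_{1,3} with centre 3. The 3 leaves are pairwise interchangeable while the centre is fixed, giving Aut(G) = S_3.

6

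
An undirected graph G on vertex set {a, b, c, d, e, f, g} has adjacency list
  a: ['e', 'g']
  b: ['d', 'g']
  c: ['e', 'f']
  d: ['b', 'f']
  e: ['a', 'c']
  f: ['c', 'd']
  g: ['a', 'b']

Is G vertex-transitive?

Every vertex has degree 2 and the graph is connected, so G is the 7-cycle C_7. C_7 has 7 rotations and 7 reflections, so Aut(C_7) ≅ D_7 of order 14. Under this action every vertex can be carried to every other, so G is vertex-transitive.

Yes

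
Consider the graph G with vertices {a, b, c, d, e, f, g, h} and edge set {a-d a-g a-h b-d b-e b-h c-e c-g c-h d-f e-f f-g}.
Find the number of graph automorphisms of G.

G is 3-regular and bipartite on 2^3 = 8 vertices with girth 4; it is the hypercube graph Q_3. The symmetry group of the 3-cube is the hyperoctahedral group B_3 = Z_2 ≀ S_3, of order 2^3·3! = 48.

48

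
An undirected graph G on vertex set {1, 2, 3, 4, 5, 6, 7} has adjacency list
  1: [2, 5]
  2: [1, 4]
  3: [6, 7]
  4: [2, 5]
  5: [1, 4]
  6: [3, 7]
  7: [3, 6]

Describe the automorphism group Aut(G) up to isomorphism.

G has two connected components, {1, 2, 4, 5} and {3, 6, 7}; each is 2-regular, so G = C_4 ⊔ C_3. The components are non-isomorphic (different sizes), so Aut(G) = Aut(C_3) × Aut(C_4) = D_3 × D_4 of order 6·8 = 48.

D_3 × D_4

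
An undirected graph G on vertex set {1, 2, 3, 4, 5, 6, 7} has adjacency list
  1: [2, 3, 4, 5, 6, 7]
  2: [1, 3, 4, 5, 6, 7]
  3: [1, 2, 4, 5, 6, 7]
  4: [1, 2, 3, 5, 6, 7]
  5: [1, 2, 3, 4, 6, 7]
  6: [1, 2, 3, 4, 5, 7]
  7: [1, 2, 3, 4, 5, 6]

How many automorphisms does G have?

All 7 vertices are pairwise adjacent: G = K_7. Any permutation of the 7 vertices preserves K_7, so Aut(K_7) = S_7 of order 7! = 5040.

5040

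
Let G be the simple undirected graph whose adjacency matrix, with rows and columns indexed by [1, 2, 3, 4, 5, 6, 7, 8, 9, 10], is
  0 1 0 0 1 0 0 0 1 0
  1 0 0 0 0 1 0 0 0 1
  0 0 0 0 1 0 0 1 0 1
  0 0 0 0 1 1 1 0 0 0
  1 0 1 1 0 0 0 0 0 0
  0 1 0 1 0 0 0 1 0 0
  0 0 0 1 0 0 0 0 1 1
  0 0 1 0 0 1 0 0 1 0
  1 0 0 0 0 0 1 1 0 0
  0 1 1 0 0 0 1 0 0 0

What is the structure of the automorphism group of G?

S_5

G is 3-regular on 10 vertices with no triangles and no 4-cycles (girth 5): this is the Petersen graph. It is a classical fact that the Petersen graph has automorphism group S_5 (order 120), arising from its description as the Kneser graph K(5,2).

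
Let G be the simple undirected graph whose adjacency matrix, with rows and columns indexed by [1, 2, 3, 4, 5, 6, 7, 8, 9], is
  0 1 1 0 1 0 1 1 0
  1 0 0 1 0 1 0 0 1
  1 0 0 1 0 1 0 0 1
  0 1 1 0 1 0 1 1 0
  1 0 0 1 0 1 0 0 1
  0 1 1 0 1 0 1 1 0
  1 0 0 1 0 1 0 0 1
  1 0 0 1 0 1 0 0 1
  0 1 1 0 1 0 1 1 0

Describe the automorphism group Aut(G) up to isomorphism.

The vertices split by degree into {1, 4, 6, 9} (degree 5) and {2, 3, 5, 7, 8} (degree 4); every edge runs between the two parts, so G is the complete bipartite graph K_{4,5}. The parts have unequal sizes, so no automorphism swaps them; each part is permuted independently, giving S_4 × S_5 of order 4!·5! = 2880.

S_4 × S_5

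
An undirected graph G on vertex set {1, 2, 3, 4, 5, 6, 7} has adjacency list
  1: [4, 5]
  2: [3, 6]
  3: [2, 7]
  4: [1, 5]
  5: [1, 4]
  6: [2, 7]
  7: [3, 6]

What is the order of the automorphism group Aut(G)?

48

G has two connected components, {2, 3, 6, 7} and {1, 4, 5}; each is 2-regular, so G = C_4 ⊔ C_3. No automorphism exchanges components of different sizes, hence Aut(G) is the direct product D_3 × D_4, order 48.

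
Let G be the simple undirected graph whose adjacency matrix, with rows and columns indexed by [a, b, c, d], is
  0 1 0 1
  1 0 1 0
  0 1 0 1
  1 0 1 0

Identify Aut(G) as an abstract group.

D_4

G is 2-regular and bipartite on 2^2 = 4 vertices with girth 4; it is the hypercube graph Q_2. The symmetry group of the 2-cube is the hyperoctahedral group B_2 = Z_2 ≀ S_2, of order 2^2·2! = 8.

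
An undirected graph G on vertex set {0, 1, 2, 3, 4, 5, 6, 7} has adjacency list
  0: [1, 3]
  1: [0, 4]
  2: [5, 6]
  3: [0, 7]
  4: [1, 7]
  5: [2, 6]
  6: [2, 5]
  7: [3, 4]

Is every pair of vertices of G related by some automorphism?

No

G has two connected components, {0, 1, 3, 4, 7} and {2, 5, 6}; each is 2-regular, so G = C_5 ⊔ C_3. The orbit of 0 under Aut(G) is {0, 1, 3, 4, 7}, which does not contain 2, so G is not vertex-transitive.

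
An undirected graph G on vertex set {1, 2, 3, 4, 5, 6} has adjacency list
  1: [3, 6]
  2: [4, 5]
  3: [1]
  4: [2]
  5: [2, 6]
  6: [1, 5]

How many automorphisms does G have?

2

The degree sequence is [2, 2, 1, 1, 2, 2]; the two degree-1 vertices 3 and 4 are the ends of a path, so G = P_6. A path has exactly one nontrivial symmetry — reversal — giving Aut(G) of order 2.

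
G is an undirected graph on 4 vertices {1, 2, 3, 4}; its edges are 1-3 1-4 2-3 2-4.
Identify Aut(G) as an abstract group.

Every vertex has degree 2 and the graph is connected, so G is the 4-cycle C_4. The automorphisms of the 4-cycle are exactly the symmetries of a regular 4-gon: the dihedral group D_4, |D_4| = 8.

D_4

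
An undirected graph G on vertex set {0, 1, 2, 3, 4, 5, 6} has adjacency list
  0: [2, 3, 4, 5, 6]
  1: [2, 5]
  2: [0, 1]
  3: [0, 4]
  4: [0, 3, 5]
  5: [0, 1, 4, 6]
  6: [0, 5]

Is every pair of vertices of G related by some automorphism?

Vertex 0 is the only vertex of degree 5, so every automorphism fixes it; G is not vertex-transitive.

No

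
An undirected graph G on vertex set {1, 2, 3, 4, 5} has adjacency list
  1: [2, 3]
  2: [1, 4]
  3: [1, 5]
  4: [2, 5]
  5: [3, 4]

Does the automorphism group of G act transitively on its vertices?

Every vertex has degree 2 and the graph is connected, so G is the 5-cycle C_5. The automorphisms of the 5-cycle are exactly the symmetries of a regular 5-gon: the dihedral group D_5, |D_5| = 10. This group acts transitively on the 5 vertices.

Yes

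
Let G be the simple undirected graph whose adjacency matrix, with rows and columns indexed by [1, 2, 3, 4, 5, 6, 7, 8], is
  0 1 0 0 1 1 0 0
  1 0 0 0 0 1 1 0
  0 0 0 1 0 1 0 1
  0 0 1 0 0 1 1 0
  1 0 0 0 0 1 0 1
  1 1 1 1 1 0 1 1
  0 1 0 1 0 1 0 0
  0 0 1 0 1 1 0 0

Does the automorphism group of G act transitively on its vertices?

No

Vertex 6 is the only vertex of degree 7, so every automorphism fixes it; G is not vertex-transitive.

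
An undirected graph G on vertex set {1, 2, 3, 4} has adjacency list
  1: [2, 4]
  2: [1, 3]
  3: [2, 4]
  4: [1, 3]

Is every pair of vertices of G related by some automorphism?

Yes

G is 2-regular and bipartite on 2^2 = 4 vertices with girth 4; it is the hypercube graph Q_2. Aut(Q_2) consists of the signed permutations of the 2 coordinate axes: 2! permutations times 2^2 sign flips, so |Aut| = 2^2·2! = 8. This group acts transitively on the 4 vertices.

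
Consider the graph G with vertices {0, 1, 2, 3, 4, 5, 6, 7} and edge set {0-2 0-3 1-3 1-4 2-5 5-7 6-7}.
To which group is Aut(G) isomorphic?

The degree sequence is [2, 2, 2, 2, 1, 2, 1, 2]; the two degree-1 vertices 4 and 6 are the ends of a path, so G = P_8. A path has exactly one nontrivial symmetry — reversal — giving Aut(G) of order 2.

the cyclic group of order 2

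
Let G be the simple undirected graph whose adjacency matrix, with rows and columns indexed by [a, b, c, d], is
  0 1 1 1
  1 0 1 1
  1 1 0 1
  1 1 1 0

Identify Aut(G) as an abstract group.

S_4

All 4 vertices are pairwise adjacent: G = K_4. Any permutation of the 4 vertices preserves K_4, so Aut(K_4) = S_4 of order 4! = 24.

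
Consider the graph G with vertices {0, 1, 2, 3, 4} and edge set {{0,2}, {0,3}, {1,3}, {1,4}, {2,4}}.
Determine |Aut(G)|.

10

G is 2-regular and connected on 5 vertices, i.e. the cycle C_5. The automorphisms of the 5-cycle are exactly the symmetries of a regular 5-gon: the dihedral group D_5, |D_5| = 10.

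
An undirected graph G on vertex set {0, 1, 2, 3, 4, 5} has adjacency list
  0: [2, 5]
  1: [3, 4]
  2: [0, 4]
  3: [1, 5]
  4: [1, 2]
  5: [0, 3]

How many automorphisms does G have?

Every vertex has degree 2 and the graph is connected, so G is the 6-cycle C_6. The automorphisms of the 6-cycle are exactly the symmetries of a regular 6-gon: the dihedral group D_6, |D_6| = 12.

12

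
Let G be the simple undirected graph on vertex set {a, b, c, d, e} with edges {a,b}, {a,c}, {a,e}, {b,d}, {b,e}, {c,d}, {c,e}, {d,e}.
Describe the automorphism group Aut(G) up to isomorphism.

Vertex e is the unique vertex of degree 4; the remaining 4 vertices each have degree 3 and induce a cycle, so G is the wheel on 5 vertices with hub e. Every automorphism fixes the hub and acts on the rim 4-cycle, so Aut(G) ≅ Aut(C_4) = D_4 of order 8.

D_4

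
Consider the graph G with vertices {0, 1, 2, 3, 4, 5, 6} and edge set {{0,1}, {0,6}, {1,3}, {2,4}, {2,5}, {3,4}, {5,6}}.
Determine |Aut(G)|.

G is 2-regular and connected on 7 vertices, i.e. the cycle C_7. C_7 has 7 rotations and 7 reflections, so Aut(C_7) ≅ D_7 of order 14.

14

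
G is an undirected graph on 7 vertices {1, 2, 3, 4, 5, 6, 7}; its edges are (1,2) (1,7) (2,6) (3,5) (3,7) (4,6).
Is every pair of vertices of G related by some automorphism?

Automorphisms preserve degree, but G has vertices of degree 1 and vertices of degree 2; no automorphism maps one to the other, so G is not vertex-transitive.

No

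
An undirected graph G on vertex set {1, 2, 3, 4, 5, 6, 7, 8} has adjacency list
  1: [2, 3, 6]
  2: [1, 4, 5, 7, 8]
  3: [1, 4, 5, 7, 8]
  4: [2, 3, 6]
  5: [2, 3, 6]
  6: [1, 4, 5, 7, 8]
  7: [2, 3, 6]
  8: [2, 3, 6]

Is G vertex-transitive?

Automorphisms preserve degree, but G has vertices of degree 3 and vertices of degree 5; no automorphism maps one to the other, so G is not vertex-transitive.

No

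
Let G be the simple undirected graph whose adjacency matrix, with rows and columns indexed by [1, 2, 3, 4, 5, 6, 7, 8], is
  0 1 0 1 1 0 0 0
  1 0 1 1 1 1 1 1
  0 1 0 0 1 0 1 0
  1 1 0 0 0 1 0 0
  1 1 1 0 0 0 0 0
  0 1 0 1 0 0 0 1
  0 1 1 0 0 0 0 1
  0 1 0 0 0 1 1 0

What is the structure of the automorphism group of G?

D_7

Vertex 2 is the unique vertex of degree 7; the remaining 7 vertices each have degree 3 and induce a cycle, so G is the wheel on 8 vertices with hub 2. Every automorphism fixes the hub and acts on the rim 7-cycle, so Aut(G) ≅ Aut(C_7) = D_7 of order 14.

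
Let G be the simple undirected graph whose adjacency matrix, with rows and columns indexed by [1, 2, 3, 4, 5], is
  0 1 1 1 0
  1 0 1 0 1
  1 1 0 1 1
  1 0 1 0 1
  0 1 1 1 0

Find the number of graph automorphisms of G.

Vertex 3 is the unique vertex of degree 4; the remaining 4 vertices each have degree 3 and induce a cycle, so G is the wheel on 5 vertices with hub 3. Every automorphism fixes the hub and acts on the rim 4-cycle, so Aut(G) ≅ Aut(C_4) = D_4 of order 8.

8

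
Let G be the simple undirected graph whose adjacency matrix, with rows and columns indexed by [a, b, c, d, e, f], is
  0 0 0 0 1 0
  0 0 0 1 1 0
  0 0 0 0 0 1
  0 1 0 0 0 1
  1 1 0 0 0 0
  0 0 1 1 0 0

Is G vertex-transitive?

No

Automorphisms preserve degree, but G has vertices of degree 1 and vertices of degree 2; no automorphism maps one to the other, so G is not vertex-transitive.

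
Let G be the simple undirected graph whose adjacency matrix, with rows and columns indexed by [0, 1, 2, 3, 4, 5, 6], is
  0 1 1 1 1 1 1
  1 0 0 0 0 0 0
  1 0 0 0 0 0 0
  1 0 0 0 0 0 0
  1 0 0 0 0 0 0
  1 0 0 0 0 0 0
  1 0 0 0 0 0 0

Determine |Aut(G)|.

720

Vertex 0 has degree 6 and every other vertex has degree 1, so G is the star K_{1,6} with centre 0. Any automorphism fixes the centre and permutes the 6 leaves freely, so Aut(G) ≅ S_6 of order 6! = 720.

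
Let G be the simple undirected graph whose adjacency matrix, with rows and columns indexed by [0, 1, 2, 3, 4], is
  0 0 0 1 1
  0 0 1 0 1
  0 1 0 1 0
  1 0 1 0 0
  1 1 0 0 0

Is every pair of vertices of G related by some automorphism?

G is 2-regular and connected on 5 vertices, i.e. the cycle C_5. The automorphisms of the 5-cycle are exactly the symmetries of a regular 5-gon: the dihedral group D_5, |D_5| = 10. This group acts transitively on the 5 vertices.

Yes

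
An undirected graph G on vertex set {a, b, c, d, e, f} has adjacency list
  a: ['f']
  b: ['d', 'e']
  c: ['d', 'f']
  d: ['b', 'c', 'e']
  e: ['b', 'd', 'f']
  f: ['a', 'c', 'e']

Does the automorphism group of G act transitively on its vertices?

No

Vertex a is the only vertex of degree 1, so every automorphism fixes it; G is not vertex-transitive.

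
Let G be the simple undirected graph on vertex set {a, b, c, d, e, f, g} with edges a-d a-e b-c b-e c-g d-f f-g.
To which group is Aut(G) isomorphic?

Every vertex has degree 2 and the graph is connected, so G is the 7-cycle C_7. The automorphisms of the 7-cycle are exactly the symmetries of a regular 7-gon: the dihedral group D_7, |D_7| = 14.

D_7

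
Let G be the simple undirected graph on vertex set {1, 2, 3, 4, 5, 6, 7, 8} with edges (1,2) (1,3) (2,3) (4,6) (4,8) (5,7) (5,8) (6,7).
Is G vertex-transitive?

G has two connected components, {4, 5, 6, 7, 8} and {1, 2, 3}; each is 2-regular, so G = C_5 ⊔ C_3. The orbit of 1 under Aut(G) is {1, 2, 3}, which does not contain 4, so G is not vertex-transitive.

No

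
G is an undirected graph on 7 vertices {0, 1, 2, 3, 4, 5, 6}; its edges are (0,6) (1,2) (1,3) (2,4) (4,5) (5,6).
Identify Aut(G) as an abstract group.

the cyclic group of order 2

The degree sequence is [1, 2, 2, 1, 2, 2, 2]; the two degree-1 vertices 0 and 3 are the ends of a path, so G = P_7. A path has exactly one nontrivial symmetry — reversal — giving Aut(G) of order 2.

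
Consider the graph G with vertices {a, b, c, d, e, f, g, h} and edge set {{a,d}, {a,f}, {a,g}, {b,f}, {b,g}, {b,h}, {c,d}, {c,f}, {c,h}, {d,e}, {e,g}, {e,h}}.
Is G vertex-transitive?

Yes

G is 3-regular and bipartite on 2^3 = 8 vertices with girth 4; it is the hypercube graph Q_3. Aut(Q_3) consists of the signed permutations of the 3 coordinate axes: 3! permutations times 2^3 sign flips, so |Aut| = 2^3·3! = 48. This group acts transitively on the 8 vertices.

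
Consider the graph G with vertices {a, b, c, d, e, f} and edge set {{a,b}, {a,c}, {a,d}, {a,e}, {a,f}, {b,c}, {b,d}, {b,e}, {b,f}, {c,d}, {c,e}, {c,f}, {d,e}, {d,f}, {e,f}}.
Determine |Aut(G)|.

Every vertex has degree 5, so G is the complete graph K_6. Every bijection on the vertex set is an automorphism of K_6; hence Aut(K_6) ≅ S_6, order 720.

720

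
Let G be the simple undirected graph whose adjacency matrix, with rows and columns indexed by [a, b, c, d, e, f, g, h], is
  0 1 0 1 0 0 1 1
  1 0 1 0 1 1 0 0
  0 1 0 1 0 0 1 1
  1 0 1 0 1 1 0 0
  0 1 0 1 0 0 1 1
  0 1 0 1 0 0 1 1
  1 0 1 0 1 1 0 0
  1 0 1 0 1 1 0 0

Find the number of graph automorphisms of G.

1152

G is 4-regular and bipartite with parts {a, c, e, f} and {b, d, g, h} (each part is independent and every cross-pair is an edge), so G = K_{4,4}. Each part can be permuted independently (S_4 × S_4) and the two equal-size parts can also be swapped, giving (S_4 × S_4) ⋊ Z_2 of order 2·(4!)² = 1152.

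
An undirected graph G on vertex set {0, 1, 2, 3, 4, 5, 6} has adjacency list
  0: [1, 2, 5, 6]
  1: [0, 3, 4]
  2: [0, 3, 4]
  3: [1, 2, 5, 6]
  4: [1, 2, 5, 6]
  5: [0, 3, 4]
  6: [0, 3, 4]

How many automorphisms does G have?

The vertices split by degree into {0, 3, 4} (degree 4) and {1, 2, 5, 6} (degree 3); every edge runs between the two parts, so G is the complete bipartite graph K_{3,4}. Automorphisms preserve the bipartition setwise (since the parts differ in size) and act as S_4 × S_3 within it; |Aut| = 144.

144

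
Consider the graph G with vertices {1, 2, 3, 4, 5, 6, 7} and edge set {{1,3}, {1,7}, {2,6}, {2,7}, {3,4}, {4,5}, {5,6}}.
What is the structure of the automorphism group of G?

D_7

G is 2-regular and connected on 7 vertices, i.e. the cycle C_7. C_7 has 7 rotations and 7 reflections, so Aut(C_7) ≅ D_7 of order 14.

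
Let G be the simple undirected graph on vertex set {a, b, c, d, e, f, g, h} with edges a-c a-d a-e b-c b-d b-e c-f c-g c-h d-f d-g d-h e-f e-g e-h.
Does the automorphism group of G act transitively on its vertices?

Automorphisms preserve degree, but G has vertices of degree 3 and vertices of degree 5; no automorphism maps one to the other, so G is not vertex-transitive.

No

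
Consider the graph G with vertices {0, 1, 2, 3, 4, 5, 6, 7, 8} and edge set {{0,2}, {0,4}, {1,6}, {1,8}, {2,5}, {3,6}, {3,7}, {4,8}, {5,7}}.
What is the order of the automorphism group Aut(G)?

18

Every vertex has degree 2 and the graph is connected, so G is the 9-cycle C_9. C_9 has 9 rotations and 9 reflections, so Aut(C_9) ≅ D_9 of order 18.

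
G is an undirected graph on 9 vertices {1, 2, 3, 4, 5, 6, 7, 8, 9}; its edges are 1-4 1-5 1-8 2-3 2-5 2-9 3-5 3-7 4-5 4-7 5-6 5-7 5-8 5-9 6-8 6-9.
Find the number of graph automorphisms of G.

16

Vertex 5 is the unique vertex of degree 8; the remaining 8 vertices each have degree 3 and induce a cycle, so G is the wheel on 9 vertices with hub 5. With the hub fixed, the remaining symmetry is that of the rim cycle C_8, giving the dihedral group D_8.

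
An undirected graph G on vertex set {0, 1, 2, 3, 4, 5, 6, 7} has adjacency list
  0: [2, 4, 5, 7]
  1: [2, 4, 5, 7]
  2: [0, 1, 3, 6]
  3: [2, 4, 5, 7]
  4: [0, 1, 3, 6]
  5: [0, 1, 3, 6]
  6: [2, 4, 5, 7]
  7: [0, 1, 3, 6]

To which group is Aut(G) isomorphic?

(S_4 × S_4) ⋊ Z_2

G is 4-regular and bipartite with parts {2, 4, 5, 7} and {0, 1, 3, 6} (each part is independent and every cross-pair is an edge), so G = K_{4,4}. Aut(K_{4,4}) is the wreath product S_4 ≀ Z_2: permute within each part, then optionally swap the parts; |Aut| = 2·(4!)² = 1152.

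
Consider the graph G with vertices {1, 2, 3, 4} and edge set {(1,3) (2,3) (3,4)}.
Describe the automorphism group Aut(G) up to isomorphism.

Vertex 3 has degree 3 and every other vertex has degree 1, so G is the star K_{1,3} with centre 3. Any automorphism fixes the centre and permutes the 3 leaves freely, so Aut(G) ≅ S_3 of order 3! = 6.

the symmetric group on 3 letters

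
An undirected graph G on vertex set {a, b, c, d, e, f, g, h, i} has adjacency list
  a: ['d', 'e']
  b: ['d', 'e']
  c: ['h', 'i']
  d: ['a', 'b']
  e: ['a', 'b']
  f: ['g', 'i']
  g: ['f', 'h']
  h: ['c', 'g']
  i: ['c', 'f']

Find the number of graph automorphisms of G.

G has two connected components, {c, f, g, h, i} and {a, b, d, e}; each is 2-regular, so G = C_5 ⊔ C_4. The components are non-isomorphic (different sizes), so Aut(G) = Aut(C_5) × Aut(C_4) = D_5 × D_4 of order 10·8 = 80.

80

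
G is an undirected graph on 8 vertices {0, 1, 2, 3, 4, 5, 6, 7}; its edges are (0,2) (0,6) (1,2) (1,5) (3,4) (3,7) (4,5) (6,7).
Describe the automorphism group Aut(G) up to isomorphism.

the dihedral group of order 16

G is 2-regular and connected on 8 vertices, i.e. the cycle C_8. The automorphisms of the 8-cycle are exactly the symmetries of a regular 8-gon: the dihedral group D_8, |D_8| = 16.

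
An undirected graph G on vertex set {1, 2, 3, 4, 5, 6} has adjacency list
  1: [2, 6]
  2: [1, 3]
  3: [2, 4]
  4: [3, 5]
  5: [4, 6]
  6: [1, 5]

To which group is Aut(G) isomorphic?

the dihedral group of order 12

Every vertex has degree 2 and the graph is connected, so G is the 6-cycle C_6. The automorphisms of the 6-cycle are exactly the symmetries of a regular 6-gon: the dihedral group D_6, |D_6| = 12.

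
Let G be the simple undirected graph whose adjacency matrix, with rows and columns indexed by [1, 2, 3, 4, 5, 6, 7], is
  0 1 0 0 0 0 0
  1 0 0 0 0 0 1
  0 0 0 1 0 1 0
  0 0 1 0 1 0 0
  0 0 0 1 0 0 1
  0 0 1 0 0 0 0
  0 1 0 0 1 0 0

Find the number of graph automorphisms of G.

The degree sequence is [1, 2, 2, 2, 2, 1, 2]; the two degree-1 vertices 1 and 6 are the ends of a path, so G = P_7. The only nontrivial automorphism of a path is the end-to-end reflection, so Aut(G) ≅ Z_2.

2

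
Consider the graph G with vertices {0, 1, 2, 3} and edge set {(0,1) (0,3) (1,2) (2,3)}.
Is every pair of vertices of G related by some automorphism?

G is 2-regular and bipartite on 2^2 = 4 vertices with girth 4; it is the hypercube graph Q_2. Aut(Q_2) consists of the signed permutations of the 2 coordinate axes: 2! permutations times 2^2 sign flips, so |Aut| = 2^2·2! = 8. Under this action every vertex can be carried to every other, so G is vertex-transitive.

Yes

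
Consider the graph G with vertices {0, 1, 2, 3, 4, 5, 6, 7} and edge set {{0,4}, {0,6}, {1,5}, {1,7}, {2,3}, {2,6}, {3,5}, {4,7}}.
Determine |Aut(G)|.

16

Every vertex has degree 2 and the graph is connected, so G is the 8-cycle C_8. C_8 has 8 rotations and 8 reflections, so Aut(C_8) ≅ D_8 of order 16.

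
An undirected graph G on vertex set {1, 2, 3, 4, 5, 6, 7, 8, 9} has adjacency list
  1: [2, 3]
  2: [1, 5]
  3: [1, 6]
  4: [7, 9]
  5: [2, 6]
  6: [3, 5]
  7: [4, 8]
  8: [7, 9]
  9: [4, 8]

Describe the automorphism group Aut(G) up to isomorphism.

D_5 × D_4

G has two connected components, {1, 2, 3, 5, 6} and {4, 7, 8, 9}; each is 2-regular, so G = C_5 ⊔ C_4. No automorphism exchanges components of different sizes, hence Aut(G) is the direct product D_5 × D_4, order 80.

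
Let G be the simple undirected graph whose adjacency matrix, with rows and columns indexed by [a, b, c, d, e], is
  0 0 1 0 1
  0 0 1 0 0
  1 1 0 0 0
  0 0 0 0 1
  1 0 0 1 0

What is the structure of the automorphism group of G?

The degree sequence is [2, 1, 2, 1, 2]; the two degree-1 vertices b and d are the ends of a path, so G = P_5. The only nontrivial automorphism of a path is the end-to-end reflection, so Aut(G) ≅ Z_2.

Z_2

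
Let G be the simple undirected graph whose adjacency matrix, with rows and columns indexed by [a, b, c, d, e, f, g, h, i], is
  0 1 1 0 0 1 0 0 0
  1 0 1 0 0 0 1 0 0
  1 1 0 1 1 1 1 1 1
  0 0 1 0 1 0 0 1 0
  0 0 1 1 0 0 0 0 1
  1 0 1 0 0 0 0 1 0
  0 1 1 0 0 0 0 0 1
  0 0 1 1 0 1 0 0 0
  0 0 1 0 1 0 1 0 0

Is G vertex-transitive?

No

Vertex c is the only vertex of degree 8, so every automorphism fixes it; G is not vertex-transitive.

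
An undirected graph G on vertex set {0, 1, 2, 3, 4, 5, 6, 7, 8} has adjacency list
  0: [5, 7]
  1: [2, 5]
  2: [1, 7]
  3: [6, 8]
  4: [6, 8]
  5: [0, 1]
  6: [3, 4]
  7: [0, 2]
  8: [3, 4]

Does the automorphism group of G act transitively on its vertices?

No

G has two connected components, {0, 1, 2, 5, 7} and {3, 4, 6, 8}; each is 2-regular, so G = C_5 ⊔ C_4. The orbit of 0 under Aut(G) is {0, 1, 2, 5, 7}, which does not contain 3, so G is not vertex-transitive.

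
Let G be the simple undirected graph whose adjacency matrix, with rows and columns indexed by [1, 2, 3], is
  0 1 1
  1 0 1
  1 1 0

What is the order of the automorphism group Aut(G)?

Every vertex has degree 2, so G is the complete graph K_3. Any permutation of the 3 vertices preserves K_3, so Aut(K_3) = S_3 of order 3! = 6.

6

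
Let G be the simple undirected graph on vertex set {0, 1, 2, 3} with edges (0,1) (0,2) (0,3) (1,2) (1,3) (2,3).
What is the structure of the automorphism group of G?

Every vertex has degree 3, so G is the complete graph K_4. Every bijection on the vertex set is an automorphism of K_4; hence Aut(K_4) ≅ S_4, order 24.

the symmetric group on 4 letters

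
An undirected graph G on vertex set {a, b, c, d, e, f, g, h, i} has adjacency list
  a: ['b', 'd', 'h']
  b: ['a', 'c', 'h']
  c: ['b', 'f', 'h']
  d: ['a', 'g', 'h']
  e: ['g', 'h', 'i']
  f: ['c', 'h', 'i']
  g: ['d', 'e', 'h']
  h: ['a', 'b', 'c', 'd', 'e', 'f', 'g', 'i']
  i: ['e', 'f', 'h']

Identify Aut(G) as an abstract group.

Vertex h is the unique vertex of degree 8; the remaining 8 vertices each have degree 3 and induce a cycle, so G is the wheel on 9 vertices with hub h. Every automorphism fixes the hub and acts on the rim 8-cycle, so Aut(G) ≅ Aut(C_8) = D_8 of order 16.

D_8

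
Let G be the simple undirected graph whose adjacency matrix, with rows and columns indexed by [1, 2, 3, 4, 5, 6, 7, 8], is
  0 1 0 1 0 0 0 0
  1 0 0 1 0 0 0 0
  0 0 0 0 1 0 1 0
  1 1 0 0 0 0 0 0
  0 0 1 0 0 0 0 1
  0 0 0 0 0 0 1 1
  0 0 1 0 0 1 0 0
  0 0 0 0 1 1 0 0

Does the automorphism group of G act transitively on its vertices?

G has two connected components, {3, 5, 6, 7, 8} and {1, 2, 4}; each is 2-regular, so G = C_5 ⊔ C_3. The orbit of 1 under Aut(G) is {1, 2, 4}, which does not contain 3, so G is not vertex-transitive.

No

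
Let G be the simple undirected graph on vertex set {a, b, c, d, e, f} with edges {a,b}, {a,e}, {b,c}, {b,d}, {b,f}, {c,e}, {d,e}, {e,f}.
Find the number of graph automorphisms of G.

48

The vertices split by degree into {b, e} (degree 4) and {a, c, d, f} (degree 2); every edge runs between the two parts, so G is the complete bipartite graph K_{2,4}. Automorphisms preserve the bipartition setwise (since the parts differ in size) and act as S_4 × S_2 within it; |Aut| = 48.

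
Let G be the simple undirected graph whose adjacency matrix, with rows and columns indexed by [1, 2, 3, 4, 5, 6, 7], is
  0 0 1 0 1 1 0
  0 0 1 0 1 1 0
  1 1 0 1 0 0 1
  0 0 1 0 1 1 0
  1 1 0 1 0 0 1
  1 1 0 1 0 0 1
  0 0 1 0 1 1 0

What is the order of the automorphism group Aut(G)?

The vertices split by degree into {3, 5, 6} (degree 4) and {1, 2, 4, 7} (degree 3); every edge runs between the two parts, so G is the complete bipartite graph K_{3,4}. The parts have unequal sizes, so no automorphism swaps them; each part is permuted independently, giving S_3 × S_4 of order 3!·4! = 144.

144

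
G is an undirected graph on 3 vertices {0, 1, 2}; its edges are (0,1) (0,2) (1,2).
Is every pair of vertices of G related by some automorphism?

Yes

Every vertex has degree 2, so G is the complete graph K_3. Every bijection on the vertex set is an automorphism of K_3; hence Aut(K_3) ≅ S_3, order 6. Under this action every vertex can be carried to every other, so G is vertex-transitive.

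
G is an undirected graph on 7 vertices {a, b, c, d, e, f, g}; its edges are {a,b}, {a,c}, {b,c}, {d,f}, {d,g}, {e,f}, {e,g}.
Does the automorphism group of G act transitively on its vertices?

G has two connected components, {d, e, f, g} and {a, b, c}; each is 2-regular, so G = C_4 ⊔ C_3. The orbit of a under Aut(G) is {a, b, c}, which does not contain d, so G is not vertex-transitive.

No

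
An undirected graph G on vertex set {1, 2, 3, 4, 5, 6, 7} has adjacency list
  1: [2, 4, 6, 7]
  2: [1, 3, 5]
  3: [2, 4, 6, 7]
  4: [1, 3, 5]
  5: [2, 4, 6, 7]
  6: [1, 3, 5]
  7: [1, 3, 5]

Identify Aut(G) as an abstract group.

The vertices split by degree into {1, 3, 5} (degree 4) and {2, 4, 6, 7} (degree 3); every edge runs between the two parts, so G is the complete bipartite graph K_{3,4}. Automorphisms preserve the bipartition setwise (since the parts differ in size) and act as S_4 × S_3 within it; |Aut| = 144.

S_4 × S_3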